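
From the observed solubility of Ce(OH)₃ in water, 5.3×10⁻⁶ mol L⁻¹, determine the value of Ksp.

Ksp = 2.1×10⁻²⁰

Ce(OH)₃(s) ⇌ Ce³⁺(aq) + 3 OH⁻(aq)
Let s be the molar solubility. Then [Ce³⁺] = s and [OH⁻] = 3s.
Ksp = [Ce³⁺][OH⁻]^3 = s · (3s)^3 = 27s^4
Ksp = 27 × (5.3×10⁻⁶)^4 = 2.1×10⁻²⁰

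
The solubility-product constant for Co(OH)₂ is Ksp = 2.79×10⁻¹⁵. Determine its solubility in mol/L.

8.87×10⁻⁶ M

Co(OH)₂(s) ⇌ Co²⁺(aq) + 2 OH⁻(aq)
If s mol/L of Co(OH)₂ dissolves, [Co²⁺] = s and [OH⁻] = 2s.
Ksp = [Co²⁺][OH⁻]^2 = s · (2s)^2 = 4s^3
4s^3 = 2.79×10⁻¹⁵  ⇒  s^3 = 6.98×10⁻¹⁶
s = 8.87×10⁻⁶ mol L⁻¹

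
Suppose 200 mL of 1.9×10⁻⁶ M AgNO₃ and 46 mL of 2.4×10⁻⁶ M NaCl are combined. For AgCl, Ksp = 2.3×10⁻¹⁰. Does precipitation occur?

Total volume after mixing = 200 + 46 = 246 mL.
[Ag⁺] = (1.9×10⁻⁶)(200)/246 = 1.5×10⁻⁶ M
[Cl⁻] = (2.4×10⁻⁶)(46)/246 = 4.5×10⁻⁷ M
Q = [Ag⁺][Cl⁻] = 6.9×10⁻¹³
Q < Ksp (6.9×10⁻¹³ vs 2.3×10⁻¹⁰); the solution remains unsaturated and no precipitate forms.

No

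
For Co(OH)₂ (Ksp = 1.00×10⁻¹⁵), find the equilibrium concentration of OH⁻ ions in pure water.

1.26×10⁻⁵ M

Co(OH)₂(s) ⇌ Co²⁺(aq) + 2 OH⁻(aq)
With molar solubility s: [Co²⁺] = s, [OH⁻] = 2s.
Ksp = [Co²⁺][OH⁻]^2 = s · (2s)^2 = 4s^3 = 1.00×10⁻¹⁵
s = 6.30×10⁻⁶ mol/L
[OH⁻] = 2s = 1.26×10⁻⁵ mol/L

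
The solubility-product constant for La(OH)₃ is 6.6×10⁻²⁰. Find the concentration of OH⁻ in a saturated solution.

2.1×10⁻⁵ M

La(OH)₃(s) ⇌ La³⁺(aq) + 3 OH⁻(aq)
If s mol/L of La(OH)₃ dissolves, [La³⁺] = s and [OH⁻] = 3s.
Ksp = [La³⁺][OH⁻]^3 = s · (3s)^3 = 27s^4 = 6.6×10⁻²⁰
s = 7.0×10⁻⁶ mol L⁻¹
[OH⁻] = 3s = 2.1×10⁻⁵ mol L⁻¹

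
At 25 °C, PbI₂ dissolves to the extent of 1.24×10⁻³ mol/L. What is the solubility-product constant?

PbI₂(s) ⇌ Pb²⁺(aq) + 2 I⁻(aq)
For each mole of PbI₂ that dissolves per liter, [Pb²⁺] = s and [I⁻] = 2s; let s denote this solubility.
Ksp = [Pb²⁺][I⁻]^2 = s · (2s)^2 = 4s^3
Ksp = 4 × (1.24×10⁻³)^3 = 7.63×10⁻⁹

Ksp = 7.63×10⁻⁹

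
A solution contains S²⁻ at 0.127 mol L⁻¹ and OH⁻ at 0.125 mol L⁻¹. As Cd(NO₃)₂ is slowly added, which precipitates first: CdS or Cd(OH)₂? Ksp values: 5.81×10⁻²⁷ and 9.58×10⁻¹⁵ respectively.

CdS

Each salt precipitates once Q = Ksp for that salt.
For CdS: [Cd²⁺] = (Ksp/[S²⁻]) = 4.57×10⁻²⁶ mol L⁻¹
For Cd(OH)₂: [Cd²⁺] = (Ksp/[OH⁻]^2) = 6.13×10⁻¹³ mol L⁻¹
Since CdS needs less Cd²⁺ to reach saturation, it precipitates first.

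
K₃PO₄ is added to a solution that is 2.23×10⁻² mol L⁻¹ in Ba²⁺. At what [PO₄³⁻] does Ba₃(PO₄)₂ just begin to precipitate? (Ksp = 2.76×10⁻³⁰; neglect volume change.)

The threshold for precipitation is Q = Ksp.
Ba₃(PO₄)₂(s) ⇌ 3 Ba²⁺(aq) + 2 PO₄³⁻(aq)
Ksp = [Ba²⁺]^3[PO₄³⁻]^2 = [PO₄³⁻]^2(2.23×10⁻²)^3
[PO₄³⁻]^2 = 2.76×10⁻³⁰ / (2.23×10⁻²)^3 = 2.49×10⁻²⁵
[PO₄³⁻] = 4.99×10⁻¹³ mol L⁻¹

4.99×10⁻¹³ M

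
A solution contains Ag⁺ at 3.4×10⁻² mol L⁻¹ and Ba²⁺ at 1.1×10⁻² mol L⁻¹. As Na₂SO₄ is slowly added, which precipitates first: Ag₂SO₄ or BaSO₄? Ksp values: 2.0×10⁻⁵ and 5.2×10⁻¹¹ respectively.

A salt starts to precipitate once the ion product Q reaches its Ksp.
For Ag₂SO₄: [SO₄²⁻] = (Ksp/[Ag⁺]^2) = 1.7×10⁻² mol L⁻¹
For BaSO₄: [SO₄²⁻] = (Ksp/[Ba²⁺]) = 4.7×10⁻⁹ mol L⁻¹
BaSO₄ requires the lower [SO₄²⁻], so it precipitates first.

BaSO₄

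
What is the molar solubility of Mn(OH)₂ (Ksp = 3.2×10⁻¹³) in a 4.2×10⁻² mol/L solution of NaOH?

1.8×10⁻¹⁰ M

Mn(OH)₂(s) ⇌ Mn²⁺(aq) + 2 OH⁻(aq)
The solution already contains OH⁻ at 4.2×10⁻² mol/L. Let s be the molar solubility of Mn(OH)₂.
[OH⁻] ≈ 4.2×10⁻² mol/L (common ion dominates); [Mn²⁺] = s.
Ksp = [Mn²⁺][OH⁻]^2 = s(4.2×10⁻²)^2
s = 3.2×10⁻¹³ / (4.2×10⁻²)^2 = 1.8×10⁻¹⁰
s = 1.8×10⁻¹⁰ mol/L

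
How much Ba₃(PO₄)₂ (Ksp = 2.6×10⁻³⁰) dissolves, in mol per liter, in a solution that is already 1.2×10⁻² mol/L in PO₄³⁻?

8.7×10⁻¹⁰ M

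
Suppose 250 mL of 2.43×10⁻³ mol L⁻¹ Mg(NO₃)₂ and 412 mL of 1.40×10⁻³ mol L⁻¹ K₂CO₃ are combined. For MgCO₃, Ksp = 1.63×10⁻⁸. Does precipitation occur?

Yes

The combined volume is 662 mL.
[Mg²⁺] = (2.43×10⁻³)(250)/662 = 9.18×10⁻⁴ mol L⁻¹
[CO₃²⁻] = (1.40×10⁻³)(412)/662 = 8.71×10⁻⁴ mol L⁻¹
Q = [Mg²⁺][CO₃²⁻] = 8.00×10⁻⁷
Q = 8.00×10⁻⁷ > Ksp = 1.63×10⁻⁸, so the solution is supersaturated and MgCO₃ precipitates.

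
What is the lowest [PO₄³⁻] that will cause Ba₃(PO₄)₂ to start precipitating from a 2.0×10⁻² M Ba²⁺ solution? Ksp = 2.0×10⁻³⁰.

5.0×10⁻¹³ M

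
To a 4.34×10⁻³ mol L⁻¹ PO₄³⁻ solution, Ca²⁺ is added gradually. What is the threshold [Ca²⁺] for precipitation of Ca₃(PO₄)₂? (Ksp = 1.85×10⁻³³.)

4.61×10⁻¹⁰ M

Each salt precipitates once Q = Ksp for that salt.
Ca₃(PO₄)₂(s) ⇌ 3 Ca²⁺(aq) + 2 PO₄³⁻(aq)
Ksp = [Ca²⁺]^3[PO₄³⁻]^2 = [Ca²⁺]^3(4.34×10⁻³)^2
[Ca²⁺]^3 = 1.85×10⁻³³ / (4.34×10⁻³)^2 = 9.82×10⁻²⁹
[Ca²⁺] = 4.61×10⁻¹⁰ mol L⁻¹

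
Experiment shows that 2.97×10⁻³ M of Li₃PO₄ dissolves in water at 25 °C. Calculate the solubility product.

Ksp = 2.10×10⁻⁹

Li₃PO₄(s) ⇌ 3 Li⁺(aq) + PO₄³⁻(aq)
If s mol/L of Li₃PO₄ dissolves, [Li⁺] = 3s and [PO₄³⁻] = s.
Ksp = [Li⁺]^3[PO₄³⁻] = (3s)^3 · s = 27s^4
Ksp = 27 × (2.97×10⁻³)^4 = 2.10×10⁻⁹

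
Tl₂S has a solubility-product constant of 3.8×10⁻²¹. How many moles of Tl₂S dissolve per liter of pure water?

Tl₂S(s) ⇌ 2 Tl⁺(aq) + S²⁻(aq)
If s mol/L of Tl₂S dissolves, [Tl⁺] = 2s and [S²⁻] = s.
Ksp = [Tl⁺]^2[S²⁻] = (2s)^2 · s = 4s^3
4s^3 = 3.8×10⁻²¹  ⇒  s^3 = 9.5×10⁻²²
s = 9.8×10⁻⁸ mol/L

9.8×10⁻⁸ M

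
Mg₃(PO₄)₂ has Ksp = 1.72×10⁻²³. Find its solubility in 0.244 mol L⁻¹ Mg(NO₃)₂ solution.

Mg₃(PO₄)₂(s) ⇌ 3 Mg²⁺(aq) + 2 PO₄³⁻(aq)
The solution already contains Mg²⁺ at 0.244 mol L⁻¹. Let s be the molar solubility of Mg₃(PO₄)₂.
[Mg²⁺] ≈ 0.244 mol L⁻¹ (common ion dominates); [PO₄³⁻] = 2s.
Ksp = [Mg²⁺]^3[PO₄³⁻]^2 = (0.244)^3(2s)^2
(2s)^2 = 1.72×10⁻²³ / (0.244)^3 = 1.18×10⁻²¹
s = 1.72×10⁻¹¹ mol L⁻¹

1.72×10⁻¹¹ M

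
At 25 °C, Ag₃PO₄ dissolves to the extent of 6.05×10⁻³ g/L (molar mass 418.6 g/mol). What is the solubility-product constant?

Molar solubility s = (6.05×10⁻³ g/L) / (418.6 g/mol) = 1.4453×10⁻⁵ mol/L
Ag₃PO₄(s) ⇌ 3 Ag⁺(aq) + PO₄³⁻(aq)
If s mol/L of Ag₃PO₄ dissolves, [Ag⁺] = 3s and [PO₄³⁻] = s.
Ksp = [Ag⁺]^3[PO₄³⁻] = (3s)^3 · s = 27s^4
Ksp = 27 × (1.4453×10⁻⁵)^4 = 1.18×10⁻¹⁸

Ksp = 1.18×10⁻¹⁸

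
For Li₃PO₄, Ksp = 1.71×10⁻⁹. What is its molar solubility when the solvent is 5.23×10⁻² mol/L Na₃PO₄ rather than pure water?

1.07×10⁻³ M

Li₃PO₄(s) ⇌ 3 Li⁺(aq) + PO₄³⁻(aq)
The solution already contains PO₄³⁻ at 5.23×10⁻² mol/L. Let s be the molar solubility of Li₃PO₄.
[PO₄³⁻] ≈ 5.23×10⁻² mol/L (common ion dominates); [Li⁺] = 3s.
Ksp = [Li⁺]^3[PO₄³⁻] = (3s)^3(5.23×10⁻²)
(3s)^3 = 1.71×10⁻⁹ / (5.23×10⁻²) = 3.27×10⁻⁸
s = 1.07×10⁻³ mol/L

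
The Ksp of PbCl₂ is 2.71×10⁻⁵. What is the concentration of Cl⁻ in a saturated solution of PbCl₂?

3.78×10⁻² M

PbCl₂(s) ⇌ Pb²⁺(aq) + 2 Cl⁻(aq)
For each mole of PbCl₂ that dissolves per liter, [Pb²⁺] = s and [Cl⁻] = 2s; let s denote this solubility.
Ksp = [Pb²⁺][Cl⁻]^2 = s · (2s)^2 = 4s^3 = 2.71×10⁻⁵
s = 1.89×10⁻² M
[Cl⁻] = 2s = 3.78×10⁻² M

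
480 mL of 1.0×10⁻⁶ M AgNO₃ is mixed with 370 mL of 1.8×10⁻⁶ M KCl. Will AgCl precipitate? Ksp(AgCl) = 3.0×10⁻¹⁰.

After mixing, V = 480 mL + 370 mL = 850 mL.
[Ag⁺] = (1.0×10⁻⁶)(480)/850 = 5.6×10⁻⁷ M
[Cl⁻] = (1.8×10⁻⁶)(370)/850 = 7.8×10⁻⁷ M
Q = [Ag⁺][Cl⁻] = 4.4×10⁻¹³
Q < Ksp (4.4×10⁻¹³ vs 3.0×10⁻¹⁰); the solution remains unsaturated and no precipitate forms.

No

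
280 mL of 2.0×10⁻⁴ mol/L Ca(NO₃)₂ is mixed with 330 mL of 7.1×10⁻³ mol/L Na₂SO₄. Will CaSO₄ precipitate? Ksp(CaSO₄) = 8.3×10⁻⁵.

No

The combined volume is 610 mL.
[Ca²⁺] = (2.0×10⁻⁴)(280)/610 = 9.2×10⁻⁵ mol/L
[SO₄²⁻] = (7.1×10⁻³)(330)/610 = 3.8×10⁻³ mol/L
Q = [Ca²⁺][SO₄²⁻] = 3.5×10⁻⁷
Since Q (3.5×10⁻⁷) is less than Ksp (8.3×10⁻⁵), no CaSO₄ precipitates.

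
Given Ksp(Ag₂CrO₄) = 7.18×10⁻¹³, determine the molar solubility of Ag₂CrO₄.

5.64×10⁻⁵ M

Ag₂CrO₄(s) ⇌ 2 Ag⁺(aq) + CrO₄²⁻(aq)
Call the molar solubility s, so that [Ag⁺] = 2s and [CrO₄²⁻] = s.
Ksp = [Ag⁺]^2[CrO₄²⁻] = (2s)^2 · s = 4s^3
4s^3 = 7.18×10⁻¹³  ⇒  s^3 = 1.80×10⁻¹³
s = 5.64×10⁻⁵ mol/L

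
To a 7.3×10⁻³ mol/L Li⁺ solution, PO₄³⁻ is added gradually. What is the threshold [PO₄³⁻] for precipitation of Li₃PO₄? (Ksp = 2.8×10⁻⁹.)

7.2×10⁻³ M

Precipitation begins when Q = Ksp.
Li₃PO₄(s) ⇌ 3 Li⁺(aq) + PO₄³⁻(aq)
Ksp = [Li⁺]^3[PO₄³⁻] = [PO₄³⁻](7.3×10⁻³)^3
[PO₄³⁻] = 2.8×10⁻⁹ / (7.3×10⁻³)^3 = 7.2×10⁻³
[PO₄³⁻] = 7.2×10⁻³ mol/L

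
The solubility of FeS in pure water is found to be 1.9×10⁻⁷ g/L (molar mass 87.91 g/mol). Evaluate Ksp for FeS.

Ksp = 4.7×10⁻¹⁸

s = (1.9×10⁻⁷ g L⁻¹)/(87.91 g mol⁻¹) = 2.161×10⁻⁹ M
FeS(s) ⇌ Fe²⁺(aq) + S²⁻(aq)
For each mole of FeS that dissolves per liter, [Fe²⁺] = s and [S²⁻] = s; let s denote this solubility.
Ksp = [Fe²⁺][S²⁻] = s · s = s^2
Ksp = (2.161×10⁻⁹)^2 = 4.7×10⁻¹⁸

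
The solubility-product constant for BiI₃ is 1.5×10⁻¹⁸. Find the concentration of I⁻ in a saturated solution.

BiI₃(s) ⇌ Bi³⁺(aq) + 3 I⁻(aq)
With molar solubility s: [Bi³⁺] = s, [I⁻] = 3s.
Ksp = [Bi³⁺][I⁻]^3 = s · (3s)^3 = 27s^4 = 1.5×10⁻¹⁸
s = 1.5×10⁻⁵ mol L⁻¹
[I⁻] = 3s = 4.6×10⁻⁵ mol L⁻¹

4.6×10⁻⁵ M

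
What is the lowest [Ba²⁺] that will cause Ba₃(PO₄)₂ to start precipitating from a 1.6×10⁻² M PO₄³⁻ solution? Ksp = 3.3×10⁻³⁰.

2.3×10⁻⁹ M

Precipitation of each salt begins when its ion product equals Ksp.
Ba₃(PO₄)₂(s) ⇌ 3 Ba²⁺(aq) + 2 PO₄³⁻(aq)
Ksp = [Ba²⁺]^3[PO₄³⁻]^2 = [Ba²⁺]^3(1.6×10⁻²)^2
[Ba²⁺]^3 = 3.3×10⁻³⁰ / (1.6×10⁻²)^2 = 1.3×10⁻²⁶
[Ba²⁺] = 2.3×10⁻⁹ M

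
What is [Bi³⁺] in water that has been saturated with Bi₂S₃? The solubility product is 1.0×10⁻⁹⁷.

3.1×10⁻²⁰ M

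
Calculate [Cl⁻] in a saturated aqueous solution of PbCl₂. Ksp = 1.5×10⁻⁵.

PbCl₂(s) ⇌ Pb²⁺(aq) + 2 Cl⁻(aq)
With molar solubility s: [Pb²⁺] = s, [Cl⁻] = 2s.
Ksp = [Pb²⁺][Cl⁻]^2 = s · (2s)^2 = 4s^3 = 1.5×10⁻⁵
s = 1.6×10⁻² M
[Cl⁻] = 2s = 3.1×10⁻² M

3.1×10⁻² M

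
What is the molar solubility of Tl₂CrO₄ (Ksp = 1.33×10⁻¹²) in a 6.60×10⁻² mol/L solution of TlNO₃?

Tl₂CrO₄(s) ⇌ 2 Tl⁺(aq) + CrO₄²⁻(aq)
With Tl⁺ already at 6.60×10⁻² mol/L and s small, take [Tl⁺] ≈ 6.60×10⁻² mol/L and [CrO₄²⁻] = s.
Ksp = [Tl⁺]^2[CrO₄²⁻] = (6.60×10⁻²)^2s
s = 1.33×10⁻¹² / (6.60×10⁻²)^2 = 3.05×10⁻¹⁰
s = 3.05×10⁻¹⁰ mol/L

3.05×10⁻¹⁰ M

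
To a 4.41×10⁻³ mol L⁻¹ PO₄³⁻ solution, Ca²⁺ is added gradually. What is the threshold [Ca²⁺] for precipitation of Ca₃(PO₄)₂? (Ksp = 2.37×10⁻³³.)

4.96×10⁻¹⁰ M

The threshold for precipitation is Q = Ksp.
Ca₃(PO₄)₂(s) ⇌ 3 Ca²⁺(aq) + 2 PO₄³⁻(aq)
Ksp = [Ca²⁺]^3[PO₄³⁻]^2 = [Ca²⁺]^3(4.41×10⁻³)^2
[Ca²⁺]^3 = 2.37×10⁻³³ / (4.41×10⁻³)^2 = 1.22×10⁻²⁸
[Ca²⁺] = 4.96×10⁻¹⁰ mol L⁻¹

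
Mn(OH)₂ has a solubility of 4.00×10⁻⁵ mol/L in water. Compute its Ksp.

Mn(OH)₂(s) ⇌ Mn²⁺(aq) + 2 OH⁻(aq)
For each mole of Mn(OH)₂ that dissolves per liter, [Mn²⁺] = s and [OH⁻] = 2s; let s denote this solubility.
Ksp = [Mn²⁺][OH⁻]^2 = s · (2s)^2 = 4s^3
Ksp = 4 × (4.00×10⁻⁵)^3 = 2.56×10⁻¹³

Ksp = 2.56×10⁻¹³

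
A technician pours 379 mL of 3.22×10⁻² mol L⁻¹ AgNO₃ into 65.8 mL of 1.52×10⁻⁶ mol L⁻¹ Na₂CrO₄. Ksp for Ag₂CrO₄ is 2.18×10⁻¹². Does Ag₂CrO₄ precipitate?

Yes

Total volume after mixing = 379 + 65.8 = 444.8 mL.
[Ag⁺] = (3.22×10⁻²)(379)/444.8 = 2.74×10⁻² mol L⁻¹
[CrO₄²⁻] = (1.52×10⁻⁶)(65.8)/444.8 = 2.25×10⁻⁷ mol L⁻¹
Q = [Ag⁺]^2[CrO₄²⁻] = 1.69×10⁻¹⁰
Q = 1.69×10⁻¹⁰ > Ksp = 2.18×10⁻¹², so the solution is supersaturated and Ag₂CrO₄ precipitates.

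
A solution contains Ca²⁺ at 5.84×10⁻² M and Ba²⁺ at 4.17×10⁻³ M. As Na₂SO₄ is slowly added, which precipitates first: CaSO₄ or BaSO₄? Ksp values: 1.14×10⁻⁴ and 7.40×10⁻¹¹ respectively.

BaSO₄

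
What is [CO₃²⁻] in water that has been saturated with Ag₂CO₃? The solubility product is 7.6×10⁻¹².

Ag₂CO₃(s) ⇌ 2 Ag⁺(aq) + CO₃²⁻(aq)
Let s be the molar solubility. Then [Ag⁺] = 2s and [CO₃²⁻] = s.
Ksp = [Ag⁺]^2[CO₃²⁻] = (2s)^2 · s = 4s^3 = 7.6×10⁻¹²
s = 1.2×10⁻⁴ mol/L
[CO₃²⁻] = s = 1.2×10⁻⁴ mol/L

1.2×10⁻⁴ M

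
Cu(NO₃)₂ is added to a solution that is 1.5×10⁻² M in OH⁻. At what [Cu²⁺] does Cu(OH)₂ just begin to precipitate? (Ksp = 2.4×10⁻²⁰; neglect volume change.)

1.1×10⁻¹⁶ M

Precipitation begins when Q = Ksp.
Cu(OH)₂(s) ⇌ Cu²⁺(aq) + 2 OH⁻(aq)
Ksp = [Cu²⁺][OH⁻]^2 = [Cu²⁺](1.5×10⁻²)^2
[Cu²⁺] = 2.4×10⁻²⁰ / (1.5×10⁻²)^2 = 1.1×10⁻¹⁶
[Cu²⁺] = 1.1×10⁻¹⁶ M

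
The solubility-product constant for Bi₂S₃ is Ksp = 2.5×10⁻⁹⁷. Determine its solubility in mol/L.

Bi₂S₃(s) ⇌ 2 Bi³⁺(aq) + 3 S²⁻(aq)
Call the molar solubility s, so that [Bi³⁺] = 2s and [S²⁻] = 3s.
Ksp = [Bi³⁺]^2[S²⁻]^3 = (2s)^2 · (3s)^3 = 108s^5
108s^5 = 2.5×10⁻⁹⁷  ⇒  s^5 = 2.3×10⁻⁹⁹
Taking the 5th root, s = 1.9×10⁻²⁰ mol/L.

1.9×10⁻²⁰ M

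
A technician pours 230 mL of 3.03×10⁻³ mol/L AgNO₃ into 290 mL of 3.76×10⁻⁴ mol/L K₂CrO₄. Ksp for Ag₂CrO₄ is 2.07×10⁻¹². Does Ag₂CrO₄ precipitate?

Yes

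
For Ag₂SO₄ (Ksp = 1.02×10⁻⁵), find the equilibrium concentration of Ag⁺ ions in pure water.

2.73×10⁻² M

Ag₂SO₄(s) ⇌ 2 Ag⁺(aq) + SO₄²⁻(aq)
Let s be the molar solubility. Then [Ag⁺] = 2s and [SO₄²⁻] = s.
Ksp = [Ag⁺]^2[SO₄²⁻] = (2s)^2 · s = 4s^3 = 1.02×10⁻⁵
s = 1.37×10⁻² mol/L
[Ag⁺] = 2s = 2.73×10⁻² mol/L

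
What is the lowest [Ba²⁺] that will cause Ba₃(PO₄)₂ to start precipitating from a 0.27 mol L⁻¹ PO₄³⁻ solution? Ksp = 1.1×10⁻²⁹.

5.3×10⁻¹⁰ M

Precipitation of each salt begins when its ion product equals Ksp.
Ba₃(PO₄)₂(s) ⇌ 3 Ba²⁺(aq) + 2 PO₄³⁻(aq)
Ksp = [Ba²⁺]^3[PO₄³⁻]^2 = [Ba²⁺]^3(0.27)^2
[Ba²⁺]^3 = 1.1×10⁻²⁹ / (0.27)^2 = 1.5×10⁻²⁸
[Ba²⁺] = 5.3×10⁻¹⁰ mol L⁻¹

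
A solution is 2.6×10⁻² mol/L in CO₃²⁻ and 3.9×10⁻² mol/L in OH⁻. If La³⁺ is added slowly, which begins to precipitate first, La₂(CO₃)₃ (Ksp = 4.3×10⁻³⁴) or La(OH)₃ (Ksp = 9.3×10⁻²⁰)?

A salt starts to precipitate once the ion product Q reaches its Ksp.
For La₂(CO₃)₃: [La³⁺] = (Ksp/[CO₃²⁻]^3)^(1/2) = 4.9×10⁻¹⁵ mol/L
For La(OH)₃: [La³⁺] = (Ksp/[OH⁻]^3) = 1.6×10⁻¹⁵ mol/L
La(OH)₃ requires the lower [La³⁺], so it precipitates first.

La(OH)₃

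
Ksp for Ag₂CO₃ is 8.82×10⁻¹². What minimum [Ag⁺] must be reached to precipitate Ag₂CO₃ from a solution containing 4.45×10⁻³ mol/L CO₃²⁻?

4.45×10⁻⁵ M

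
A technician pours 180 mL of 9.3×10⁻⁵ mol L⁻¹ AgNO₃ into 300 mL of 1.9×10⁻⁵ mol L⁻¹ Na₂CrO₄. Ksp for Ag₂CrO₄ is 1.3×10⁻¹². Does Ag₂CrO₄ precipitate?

The combined volume is 480 mL.
[Ag⁺] = (9.3×10⁻⁵)(180)/480 = 3.5×10⁻⁵ mol L⁻¹
[CrO₄²⁻] = (1.9×10⁻⁵)(300)/480 = 1.2×10⁻⁵ mol L⁻¹
Q = [Ag⁺]^2[CrO₄²⁻] = 1.4×10⁻¹⁴
Q < Ksp (1.4×10⁻¹⁴ vs 1.3×10⁻¹²); the solution remains unsaturated and no precipitate forms.

No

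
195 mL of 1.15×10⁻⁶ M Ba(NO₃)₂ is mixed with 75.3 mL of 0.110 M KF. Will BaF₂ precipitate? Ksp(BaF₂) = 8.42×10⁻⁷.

No

The combined volume is 270.3 mL.
[Ba²⁺] = (1.15×10⁻⁶)(195)/270.3 = 8.30×10⁻⁷ M
[F⁻] = (0.110)(75.3)/270.3 = 3.06×10⁻² M
Q = [Ba²⁺][F⁻]^2 = 7.79×10⁻¹⁰
Since Q (7.79×10⁻¹⁰) is less than Ksp (8.42×10⁻⁷), no BaF₂ precipitates.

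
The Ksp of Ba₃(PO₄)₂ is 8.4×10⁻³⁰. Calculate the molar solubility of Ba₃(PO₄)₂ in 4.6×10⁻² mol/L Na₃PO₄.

5.3×10⁻¹⁰ M

Ba₃(PO₄)₂(s) ⇌ 3 Ba²⁺(aq) + 2 PO₄³⁻(aq)
The solution already contains PO₄³⁻ at 4.6×10⁻² mol/L. Let s be the molar solubility of Ba₃(PO₄)₂.
[PO₄³⁻] ≈ 4.6×10⁻² mol/L (common ion dominates); [Ba²⁺] = 3s.
Ksp = [Ba²⁺]^3[PO₄³⁻]^2 = (3s)^3(4.6×10⁻²)^2
(3s)^3 = 8.4×10⁻³⁰ / (4.6×10⁻²)^2 = 4.0×10⁻²⁷
s = 5.3×10⁻¹⁰ mol/L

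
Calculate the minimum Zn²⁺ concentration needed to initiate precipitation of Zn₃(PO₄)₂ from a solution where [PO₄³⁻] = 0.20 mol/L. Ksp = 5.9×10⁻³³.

5.3×10⁻¹¹ M

Precipitation of each salt begins when its ion product equals Ksp.
Zn₃(PO₄)₂(s) ⇌ 3 Zn²⁺(aq) + 2 PO₄³⁻(aq)
Ksp = [Zn²⁺]^3[PO₄³⁻]^2 = [Zn²⁺]^3(0.20)^2
[Zn²⁺]^3 = 5.9×10⁻³³ / (0.20)^2 = 1.5×10⁻³¹
[Zn²⁺] = 5.3×10⁻¹¹ mol/L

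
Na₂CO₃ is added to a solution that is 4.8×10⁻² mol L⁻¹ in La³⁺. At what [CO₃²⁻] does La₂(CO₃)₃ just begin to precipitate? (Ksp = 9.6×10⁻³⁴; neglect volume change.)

A salt starts to precipitate once the ion product Q reaches its Ksp.
La₂(CO₃)₃(s) ⇌ 2 La³⁺(aq) + 3 CO₃²⁻(aq)
Ksp = [La³⁺]^2[CO₃²⁻]^3 = [CO₃²⁻]^3(4.8×10⁻²)^2
[CO₃²⁻]^3 = 9.6×10⁻³⁴ / (4.8×10⁻²)^2 = 4.2×10⁻³¹
[CO₃²⁻] = 7.5×10⁻¹¹ mol L⁻¹

7.5×10⁻¹¹ M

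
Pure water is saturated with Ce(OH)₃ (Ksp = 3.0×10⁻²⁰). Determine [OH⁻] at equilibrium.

Ce(OH)₃(s) ⇌ Ce³⁺(aq) + 3 OH⁻(aq)
Let s be the molar solubility. Then [Ce³⁺] = s and [OH⁻] = 3s.
Ksp = [Ce³⁺][OH⁻]^3 = s · (3s)^3 = 27s^4 = 3.0×10⁻²⁰
s = 5.8×10⁻⁶ mol L⁻¹
[OH⁻] = 3s = 1.7×10⁻⁵ mol L⁻¹

1.7×10⁻⁵ M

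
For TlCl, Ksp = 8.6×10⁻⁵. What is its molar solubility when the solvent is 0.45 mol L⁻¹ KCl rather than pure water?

TlCl(s) ⇌ Tl⁺(aq) + Cl⁻(aq)
With Cl⁻ already at 0.45 mol L⁻¹ and s small, take [Cl⁻] ≈ 0.45 mol L⁻¹ and [Tl⁺] = s.
Ksp = [Tl⁺][Cl⁻] = s(0.45)
s = 8.6×10⁻⁵ / (0.45) = 1.9×10⁻⁴
s = 1.9×10⁻⁴ mol L⁻¹

1.9×10⁻⁴ M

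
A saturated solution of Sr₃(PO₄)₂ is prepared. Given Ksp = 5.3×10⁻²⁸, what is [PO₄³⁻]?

2.7×10⁻⁶ M

Sr₃(PO₄)₂(s) ⇌ 3 Sr²⁺(aq) + 2 PO₄³⁻(aq)
Let s be the molar solubility. Then [Sr²⁺] = 3s and [PO₄³⁻] = 2s.
Ksp = [Sr²⁺]^3[PO₄³⁻]^2 = (3s)^3 · (2s)^2 = 108s^5 = 5.3×10⁻²⁸
s = 1.4×10⁻⁶ mol L⁻¹
[PO₄³⁻] = 2s = 2.7×10⁻⁶ mol L⁻¹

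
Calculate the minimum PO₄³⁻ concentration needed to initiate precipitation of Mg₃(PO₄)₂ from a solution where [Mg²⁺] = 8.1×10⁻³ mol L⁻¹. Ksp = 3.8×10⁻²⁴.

Precipitation begins when Q = Ksp.
Mg₃(PO₄)₂(s) ⇌ 3 Mg²⁺(aq) + 2 PO₄³⁻(aq)
Ksp = [Mg²⁺]^3[PO₄³⁻]^2 = [PO₄³⁻]^2(8.1×10⁻³)^3
[PO₄³⁻]^2 = 3.8×10⁻²⁴ / (8.1×10⁻³)^3 = 7.2×10⁻¹⁸
[PO₄³⁻] = 2.7×10⁻⁹ mol L⁻¹

2.7×10⁻⁹ M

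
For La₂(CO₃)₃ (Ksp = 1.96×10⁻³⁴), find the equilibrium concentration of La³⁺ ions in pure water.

La₂(CO₃)₃(s) ⇌ 2 La³⁺(aq) + 3 CO₃²⁻(aq)
Let s be the molar solubility. Then [La³⁺] = 2s and [CO₃²⁻] = 3s.
Ksp = [La³⁺]^2[CO₃²⁻]^3 = (2s)^2 · (3s)^3 = 108s^5 = 1.96×10⁻³⁴
s = 7.11×10⁻⁸ mol L⁻¹
[La³⁺] = 2s = 1.42×10⁻⁷ mol L⁻¹

1.42×10⁻⁷ M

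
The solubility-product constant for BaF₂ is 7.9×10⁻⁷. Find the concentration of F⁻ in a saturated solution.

BaF₂(s) ⇌ Ba²⁺(aq) + 2 F⁻(aq)
For each mole of BaF₂ that dissolves per liter, [Ba²⁺] = s and [F⁻] = 2s; let s denote this solubility.
Ksp = [Ba²⁺][F⁻]^2 = s · (2s)^2 = 4s^3 = 7.9×10⁻⁷
s = 5.8×10⁻³ mol/L
[F⁻] = 2s = 1.2×10⁻² mol/L

1.2×10⁻² M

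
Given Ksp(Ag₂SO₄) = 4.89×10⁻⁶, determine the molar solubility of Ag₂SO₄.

1.07×10⁻² M

Ag₂SO₄(s) ⇌ 2 Ag⁺(aq) + SO₄²⁻(aq)
Call the molar solubility s, so that [Ag⁺] = 2s and [SO₄²⁻] = s.
Ksp = [Ag⁺]^2[SO₄²⁻] = (2s)^2 · s = 4s^3
4s^3 = 4.89×10⁻⁶  ⇒  s^3 = 1.22×10⁻⁶
s = 1.07×10⁻² M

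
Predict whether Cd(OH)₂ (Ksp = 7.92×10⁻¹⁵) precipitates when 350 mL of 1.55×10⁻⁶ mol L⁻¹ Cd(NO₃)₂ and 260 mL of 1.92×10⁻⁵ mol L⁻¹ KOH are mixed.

No

Total volume after mixing = 350 + 260 = 610 mL.
[Cd²⁺] = (1.55×10⁻⁶)(350)/610 = 8.89×10⁻⁷ mol L⁻¹
[OH⁻] = (1.92×10⁻⁵)(260)/610 = 8.18×10⁻⁶ mol L⁻¹
Q = [Cd²⁺][OH⁻]^2 = 5.96×10⁻¹⁷
Since Q (5.96×10⁻¹⁷) is less than Ksp (7.92×10⁻¹⁵), no Cd(OH)₂ precipitates.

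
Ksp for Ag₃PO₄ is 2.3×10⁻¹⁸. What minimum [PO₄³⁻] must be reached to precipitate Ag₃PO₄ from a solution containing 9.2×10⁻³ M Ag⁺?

The threshold for precipitation is Q = Ksp.
Ag₃PO₄(s) ⇌ 3 Ag⁺(aq) + PO₄³⁻(aq)
Ksp = [Ag⁺]^3[PO₄³⁻] = [PO₄³⁻](9.2×10⁻³)^3
[PO₄³⁻] = 2.3×10⁻¹⁸ / (9.2×10⁻³)^3 = 3.0×10⁻¹²
[PO₄³⁻] = 3.0×10⁻¹² M

3.0×10⁻¹² M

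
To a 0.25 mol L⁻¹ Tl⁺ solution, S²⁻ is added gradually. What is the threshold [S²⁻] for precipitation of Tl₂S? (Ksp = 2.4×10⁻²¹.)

Precipitation of each salt begins when its ion product equals Ksp.
Tl₂S(s) ⇌ 2 Tl⁺(aq) + S²⁻(aq)
Ksp = [Tl⁺]^2[S²⁻] = [S²⁻](0.25)^2
[S²⁻] = 2.4×10⁻²¹ / (0.25)^2 = 3.8×10⁻²⁰
[S²⁻] = 3.8×10⁻²⁰ mol L⁻¹

3.8×10⁻²⁰ M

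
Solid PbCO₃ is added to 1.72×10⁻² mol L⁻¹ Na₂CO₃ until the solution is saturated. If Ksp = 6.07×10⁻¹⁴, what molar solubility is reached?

3.53×10⁻¹² M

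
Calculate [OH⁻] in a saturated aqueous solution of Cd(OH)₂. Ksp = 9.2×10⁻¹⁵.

Cd(OH)₂(s) ⇌ Cd²⁺(aq) + 2 OH⁻(aq)
Call the molar solubility s, so that [Cd²⁺] = s and [OH⁻] = 2s.
Ksp = [Cd²⁺][OH⁻]^2 = s · (2s)^2 = 4s^3 = 9.2×10⁻¹⁵
s = 1.3×10⁻⁵ mol/L
[OH⁻] = 2s = 2.6×10⁻⁵ mol/L

2.6×10⁻⁵ M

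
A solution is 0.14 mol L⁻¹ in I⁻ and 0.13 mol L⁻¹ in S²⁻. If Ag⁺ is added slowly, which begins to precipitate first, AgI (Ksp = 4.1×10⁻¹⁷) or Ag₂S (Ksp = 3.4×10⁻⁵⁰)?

The threshold for precipitation is Q = Ksp.
For AgI: [Ag⁺] = (Ksp/[I⁻]) = 2.9×10⁻¹⁶ mol L⁻¹
For Ag₂S: [Ag⁺] = (Ksp/[S²⁻])^(1/2) = 5.1×10⁻²⁵ mol L⁻¹
The smaller threshold [Ag⁺] is reached first, so Ag₂S precipitates first.

Ag₂S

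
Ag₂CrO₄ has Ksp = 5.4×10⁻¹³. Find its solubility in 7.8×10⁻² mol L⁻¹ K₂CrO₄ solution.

Ag₂CrO₄(s) ⇌ 2 Ag⁺(aq) + CrO₄²⁻(aq)
CrO₄²⁻ is already present at 7.8×10⁻² mol L⁻¹. If s mol/L of Ag₂CrO₄ dissolves, [Ag⁺] = 2s while [CrO₄²⁻] ≈ 7.8×10⁻² mol L⁻¹.
Ksp = [Ag⁺]^2[CrO₄²⁻] = (2s)^2(7.8×10⁻²)
(2s)^2 = 5.4×10⁻¹³ / (7.8×10⁻²) = 6.9×10⁻¹²
s = 1.3×10⁻⁶ mol L⁻¹

1.3×10⁻⁶ M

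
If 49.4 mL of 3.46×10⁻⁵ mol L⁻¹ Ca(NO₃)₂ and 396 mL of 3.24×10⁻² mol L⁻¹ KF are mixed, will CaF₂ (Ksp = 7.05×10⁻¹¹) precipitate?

Yes

After mixing, V = 49.4 mL + 396 mL = 445.4 mL.
[Ca²⁺] = (3.46×10⁻⁵)(49.4)/445.4 = 3.84×10⁻⁶ mol L⁻¹
[F⁻] = (3.24×10⁻²)(396)/445.4 = 2.88×10⁻² mol L⁻¹
Q = [Ca²⁺][F⁻]^2 = 3.18×10⁻⁹
Since Q (3.18×10⁻⁹) exceeds Ksp (7.05×10⁻¹¹), CaF₂ will precipitate.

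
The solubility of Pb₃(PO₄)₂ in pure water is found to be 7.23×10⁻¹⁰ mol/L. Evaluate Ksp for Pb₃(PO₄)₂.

Ksp = 2.13×10⁻⁴⁴

Pb₃(PO₄)₂(s) ⇌ 3 Pb²⁺(aq) + 2 PO₄³⁻(aq)
For each mole of Pb₃(PO₄)₂ that dissolves per liter, [Pb²⁺] = 3s and [PO₄³⁻] = 2s; let s denote this solubility.
Ksp = [Pb²⁺]^3[PO₄³⁻]^2 = (3s)^3 · (2s)^2 = 108s^5
Ksp = 108 × (7.23×10⁻¹⁰)^5 = 2.13×10⁻⁴⁴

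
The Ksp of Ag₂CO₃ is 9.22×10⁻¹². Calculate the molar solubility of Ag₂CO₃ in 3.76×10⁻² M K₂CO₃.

Ag₂CO₃(s) ⇌ 2 Ag⁺(aq) + CO₃²⁻(aq)
Let s be the solubility of Ag₂CO₃ here. The common ion gives [CO₃²⁻] ≈ 3.76×10⁻² M, and [Ag⁺] = 2s.
Ksp = [Ag⁺]^2[CO₃²⁻] = (2s)^2(3.76×10⁻²)
(2s)^2 = 9.22×10⁻¹² / (3.76×10⁻²) = 2.45×10⁻¹⁰
s = 7.83×10⁻⁶ M

7.83×10⁻⁶ M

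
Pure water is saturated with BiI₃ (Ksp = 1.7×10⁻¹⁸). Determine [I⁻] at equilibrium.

4.8×10⁻⁵ M

BiI₃(s) ⇌ Bi³⁺(aq) + 3 I⁻(aq)
If s mol/L of BiI₃ dissolves, [Bi³⁺] = s and [I⁻] = 3s.
Ksp = [Bi³⁺][I⁻]^3 = s · (3s)^3 = 27s^4 = 1.7×10⁻¹⁸
s = 1.6×10⁻⁵ mol/L
[I⁻] = 3s = 4.8×10⁻⁵ mol/L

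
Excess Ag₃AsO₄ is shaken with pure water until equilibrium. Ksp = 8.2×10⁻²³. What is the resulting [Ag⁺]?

4.0×10⁻⁶ M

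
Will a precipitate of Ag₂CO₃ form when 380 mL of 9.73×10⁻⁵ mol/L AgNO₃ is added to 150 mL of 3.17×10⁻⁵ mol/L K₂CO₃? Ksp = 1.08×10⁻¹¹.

No

Total volume after mixing = 380 + 150 = 530 mL.
[Ag⁺] = (9.73×10⁻⁵)(380)/530 = 6.98×10⁻⁵ mol/L
[CO₃²⁻] = (3.17×10⁻⁵)(150)/530 = 8.97×10⁻⁶ mol/L
Q = [Ag⁺]^2[CO₃²⁻] = 4.37×10⁻¹⁴
Since Q (4.37×10⁻¹⁴) is less than Ksp (1.08×10⁻¹¹), no Ag₂CO₃ precipitates.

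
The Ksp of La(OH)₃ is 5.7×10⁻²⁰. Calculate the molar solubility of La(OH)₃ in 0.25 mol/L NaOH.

La(OH)₃(s) ⇌ La³⁺(aq) + 3 OH⁻(aq)
The solution already contains OH⁻ at 0.25 mol/L. Let s be the molar solubility of La(OH)₃.
[OH⁻] ≈ 0.25 mol/L (common ion dominates); [La³⁺] = s.
Ksp = [La³⁺][OH⁻]^3 = s(0.25)^3
s = 5.7×10⁻²⁰ / (0.25)^3 = 3.6×10⁻¹⁸
s = 3.6×10⁻¹⁸ mol/L

3.6×10⁻¹⁸ M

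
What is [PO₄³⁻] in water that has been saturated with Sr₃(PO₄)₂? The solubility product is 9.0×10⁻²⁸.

Sr₃(PO₄)₂(s) ⇌ 3 Sr²⁺(aq) + 2 PO₄³⁻(aq)
With molar solubility s: [Sr²⁺] = 3s, [PO₄³⁻] = 2s.
Ksp = [Sr²⁺]^3[PO₄³⁻]^2 = (3s)^3 · (2s)^2 = 108s^5 = 9.0×10⁻²⁸
s = 1.5×10⁻⁶ mol/L
[PO₄³⁻] = 2s = 3.1×10⁻⁶ mol/L

3.1×10⁻⁶ M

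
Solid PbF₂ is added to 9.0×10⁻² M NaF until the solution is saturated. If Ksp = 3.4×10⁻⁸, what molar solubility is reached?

4.2×10⁻⁶ M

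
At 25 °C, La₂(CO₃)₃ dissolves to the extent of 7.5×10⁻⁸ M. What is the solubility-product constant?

La₂(CO₃)₃(s) ⇌ 2 La³⁺(aq) + 3 CO₃²⁻(aq)
For each mole of La₂(CO₃)₃ that dissolves per liter, [La³⁺] = 2s and [CO₃²⁻] = 3s; let s denote this solubility.
Ksp = [La³⁺]^2[CO₃²⁻]^3 = (2s)^2 · (3s)^3 = 108s^5
Ksp = 108 × (7.5×10⁻⁸)^5 = 2.6×10⁻³⁴

Ksp = 2.6×10⁻³⁴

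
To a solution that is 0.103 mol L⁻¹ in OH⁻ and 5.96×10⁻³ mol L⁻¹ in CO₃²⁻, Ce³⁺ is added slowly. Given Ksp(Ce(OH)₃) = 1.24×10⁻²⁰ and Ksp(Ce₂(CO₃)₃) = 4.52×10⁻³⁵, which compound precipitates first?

Ce(OH)₃

Precipitation of each salt begins when its ion product equals Ksp.
For Ce(OH)₃: [Ce³⁺] = (Ksp/[OH⁻]^3) = 1.13×10⁻¹⁷ mol L⁻¹
For Ce₂(CO₃)₃: [Ce³⁺] = (Ksp/[CO₃²⁻]^3)^(1/2) = 1.46×10⁻¹⁴ mol L⁻¹
The smaller threshold [Ce³⁺] is reached first, so Ce(OH)₃ precipitates first.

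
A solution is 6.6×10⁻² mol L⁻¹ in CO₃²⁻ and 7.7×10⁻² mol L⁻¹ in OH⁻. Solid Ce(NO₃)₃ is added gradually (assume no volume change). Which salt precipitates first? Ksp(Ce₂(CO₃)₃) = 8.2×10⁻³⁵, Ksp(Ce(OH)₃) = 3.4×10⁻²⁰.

Each salt precipitates once Q = Ksp for that salt.
For Ce₂(CO₃)₃: [Ce³⁺] = (Ksp/[CO₃²⁻]^3)^(1/2) = 5.3×10⁻¹⁶ mol L⁻¹
For Ce(OH)₃: [Ce³⁺] = (Ksp/[OH⁻]^3) = 7.4×10⁻¹⁷ mol L⁻¹
Ce(OH)₃ requires the lower [Ce³⁺], so it precipitates first.

Ce(OH)₃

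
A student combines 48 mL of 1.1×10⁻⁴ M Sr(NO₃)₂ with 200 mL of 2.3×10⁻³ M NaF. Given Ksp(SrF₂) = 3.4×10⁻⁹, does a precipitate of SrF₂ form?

No

The combined volume is 248 mL.
[Sr²⁺] = (1.1×10⁻⁴)(48)/248 = 2.1×10⁻⁵ M
[F⁻] = (2.3×10⁻³)(200)/248 = 1.9×10⁻³ M
Q = [Sr²⁺][F⁻]^2 = 7.3×10⁻¹¹
Q = 7.3×10⁻¹¹ < Ksp = 3.4×10⁻⁹, so the solution is unsaturated and no precipitate forms.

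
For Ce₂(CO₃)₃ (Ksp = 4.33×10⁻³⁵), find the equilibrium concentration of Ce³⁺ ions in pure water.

Ce₂(CO₃)₃(s) ⇌ 2 Ce³⁺(aq) + 3 CO₃²⁻(aq)
With molar solubility s: [Ce³⁺] = 2s, [CO₃²⁻] = 3s.
Ksp = [Ce³⁺]^2[CO₃²⁻]^3 = (2s)^2 · (3s)^3 = 108s^5 = 4.33×10⁻³⁵
s = 5.26×10⁻⁸ mol L⁻¹
[Ce³⁺] = 2s = 1.05×10⁻⁷ mol L⁻¹

1.05×10⁻⁷ M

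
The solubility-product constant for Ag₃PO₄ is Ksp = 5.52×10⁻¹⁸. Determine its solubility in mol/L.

2.13×10⁻⁵ M

Ag₃PO₄(s) ⇌ 3 Ag⁺(aq) + PO₄³⁻(aq)
With molar solubility s: [Ag⁺] = 3s, [PO₄³⁻] = s.
Ksp = [Ag⁺]^3[PO₄³⁻] = (3s)^3 · s = 27s^4
27s^4 = 5.52×10⁻¹⁸  ⇒  s^4 = 2.04×10⁻¹⁹
s = (2.04×10⁻¹⁹)^(1/4) = 2.13×10⁻⁵ mol/L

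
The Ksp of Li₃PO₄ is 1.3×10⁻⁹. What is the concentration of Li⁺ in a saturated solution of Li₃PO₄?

7.9×10⁻³ M

Li₃PO₄(s) ⇌ 3 Li⁺(aq) + PO₄³⁻(aq)
With molar solubility s: [Li⁺] = 3s, [PO₄³⁻] = s.
Ksp = [Li⁺]^3[PO₄³⁻] = (3s)^3 · s = 27s^4 = 1.3×10⁻⁹
s = 2.6×10⁻³ mol/L
[Li⁺] = 3s = 7.9×10⁻³ mol/L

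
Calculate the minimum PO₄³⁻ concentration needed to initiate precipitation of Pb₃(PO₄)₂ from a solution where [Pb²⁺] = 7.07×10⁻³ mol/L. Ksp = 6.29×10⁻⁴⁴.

A salt starts to precipitate once the ion product Q reaches its Ksp.
Pb₃(PO₄)₂(s) ⇌ 3 Pb²⁺(aq) + 2 PO₄³⁻(aq)
Ksp = [Pb²⁺]^3[PO₄³⁻]^2 = [PO₄³⁻]^2(7.07×10⁻³)^3
[PO₄³⁻]^2 = 6.29×10⁻⁴⁴ / (7.07×10⁻³)^3 = 1.78×10⁻³⁷
[PO₄³⁻] = 4.22×10⁻¹⁹ mol/L

4.22×10⁻¹⁹ M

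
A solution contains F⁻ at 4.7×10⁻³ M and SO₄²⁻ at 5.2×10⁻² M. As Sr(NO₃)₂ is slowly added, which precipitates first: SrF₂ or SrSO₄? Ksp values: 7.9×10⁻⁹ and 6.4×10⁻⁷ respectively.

Precipitation begins when Q = Ksp.
For SrF₂: [Sr²⁺] = (Ksp/[F⁻]^2) = 3.6×10⁻⁴ M
For SrSO₄: [Sr²⁺] = (Ksp/[SO₄²⁻]) = 1.2×10⁻⁵ M
SrSO₄ requires the lower [Sr²⁺], so it precipitates first.

SrSO₄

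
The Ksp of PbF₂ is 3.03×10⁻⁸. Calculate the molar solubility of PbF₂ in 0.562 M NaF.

9.59×10⁻⁸ M

PbF₂(s) ⇌ Pb²⁺(aq) + 2 F⁻(aq)
The solution already contains F⁻ at 0.562 M. Let s be the molar solubility of PbF₂.
[F⁻] ≈ 0.562 M (common ion dominates); [Pb²⁺] = s.
Ksp = [Pb²⁺][F⁻]^2 = s(0.562)^2
s = 3.03×10⁻⁸ / (0.562)^2 = 9.59×10⁻⁸
s = 9.59×10⁻⁸ M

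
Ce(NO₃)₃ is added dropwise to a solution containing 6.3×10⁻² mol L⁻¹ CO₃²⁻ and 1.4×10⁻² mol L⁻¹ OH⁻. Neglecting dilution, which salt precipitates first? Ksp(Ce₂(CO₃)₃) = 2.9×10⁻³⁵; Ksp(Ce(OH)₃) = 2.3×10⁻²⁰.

Ce₂(CO₃)₃

Each salt precipitates once Q = Ksp for that salt.
For Ce₂(CO₃)₃: [Ce³⁺] = (Ksp/[CO₃²⁻]^3)^(1/2) = 3.4×10⁻¹⁶ mol L⁻¹
For Ce(OH)₃: [Ce³⁺] = (Ksp/[OH⁻]^3) = 8.4×10⁻¹⁵ mol L⁻¹
Since Ce₂(CO₃)₃ needs less Ce³⁺ to reach saturation, it precipitates first.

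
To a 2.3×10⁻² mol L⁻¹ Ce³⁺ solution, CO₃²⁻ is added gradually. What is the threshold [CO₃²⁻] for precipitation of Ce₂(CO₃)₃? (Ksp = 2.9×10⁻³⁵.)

The threshold for precipitation is Q = Ksp.
Ce₂(CO₃)₃(s) ⇌ 2 Ce³⁺(aq) + 3 CO₃²⁻(aq)
Ksp = [Ce³⁺]^2[CO₃²⁻]^3 = [CO₃²⁻]^3(2.3×10⁻²)^2
[CO₃²⁻]^3 = 2.9×10⁻³⁵ / (2.3×10⁻²)^2 = 5.5×10⁻³²
[CO₃²⁻] = 3.8×10⁻¹¹ mol L⁻¹

3.8×10⁻¹¹ M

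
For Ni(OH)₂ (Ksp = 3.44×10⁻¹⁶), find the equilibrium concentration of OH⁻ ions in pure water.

Ni(OH)₂(s) ⇌ Ni²⁺(aq) + 2 OH⁻(aq)
With molar solubility s: [Ni²⁺] = s, [OH⁻] = 2s.
Ksp = [Ni²⁺][OH⁻]^2 = s · (2s)^2 = 4s^3 = 3.44×10⁻¹⁶
s = 4.41×10⁻⁶ M
[OH⁻] = 2s = 8.83×10⁻⁶ M

8.83×10⁻⁶ M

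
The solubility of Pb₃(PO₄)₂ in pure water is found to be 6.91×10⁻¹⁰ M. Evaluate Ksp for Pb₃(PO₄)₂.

Ksp = 1.70×10⁻⁴⁴

Pb₃(PO₄)₂(s) ⇌ 3 Pb²⁺(aq) + 2 PO₄³⁻(aq)
With molar solubility s: [Pb²⁺] = 3s, [PO₄³⁻] = 2s.
Ksp = [Pb²⁺]^3[PO₄³⁻]^2 = (3s)^3 · (2s)^2 = 108s^5
Ksp = 108 × (6.91×10⁻¹⁰)^5 = 1.70×10⁻⁴⁴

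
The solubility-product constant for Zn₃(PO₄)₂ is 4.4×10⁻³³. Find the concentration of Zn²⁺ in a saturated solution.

4.0×10⁻⁷ M

Zn₃(PO₄)₂(s) ⇌ 3 Zn²⁺(aq) + 2 PO₄³⁻(aq)
If s mol/L of Zn₃(PO₄)₂ dissolves, [Zn²⁺] = 3s and [PO₄³⁻] = 2s.
Ksp = [Zn²⁺]^3[PO₄³⁻]^2 = (3s)^3 · (2s)^2 = 108s^5 = 4.4×10⁻³³
s = 1.3×10⁻⁷ mol L⁻¹
[Zn²⁺] = 3s = 4.0×10⁻⁷ mol L⁻¹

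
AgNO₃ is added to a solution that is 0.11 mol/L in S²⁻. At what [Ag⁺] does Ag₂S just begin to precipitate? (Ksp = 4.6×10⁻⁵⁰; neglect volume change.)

Precipitation begins when Q = Ksp.
Ag₂S(s) ⇌ 2 Ag⁺(aq) + S²⁻(aq)
Ksp = [Ag⁺]^2[S²⁻] = [Ag⁺]^2(0.11)
[Ag⁺]^2 = 4.6×10⁻⁵⁰ / (0.11) = 4.2×10⁻⁴⁹
[Ag⁺] = 6.5×10⁻²⁵ mol/L

6.5×10⁻²⁵ M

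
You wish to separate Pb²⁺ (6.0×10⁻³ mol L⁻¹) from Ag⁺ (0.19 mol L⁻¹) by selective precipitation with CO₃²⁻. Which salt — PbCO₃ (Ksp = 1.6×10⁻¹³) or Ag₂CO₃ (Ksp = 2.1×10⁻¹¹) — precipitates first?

PbCO₃

The threshold for precipitation is Q = Ksp.
For PbCO₃: [CO₃²⁻] = (Ksp/[Pb²⁺]) = 2.7×10⁻¹¹ mol L⁻¹
For Ag₂CO₃: [CO₃²⁻] = (Ksp/[Ag⁺]^2) = 5.8×10⁻¹⁰ mol L⁻¹
Since PbCO₃ needs less CO₃²⁻ to reach saturation, it precipitates first.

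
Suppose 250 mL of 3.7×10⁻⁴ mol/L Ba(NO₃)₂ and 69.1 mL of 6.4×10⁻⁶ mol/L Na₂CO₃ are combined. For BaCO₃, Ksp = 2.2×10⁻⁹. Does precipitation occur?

The combined volume is 319.1 mL.
[Ba²⁺] = (3.7×10⁻⁴)(250)/319.1 = 2.9×10⁻⁴ mol/L
[CO₃²⁻] = (6.4×10⁻⁶)(69.1)/319.1 = 1.4×10⁻⁶ mol/L
Q = [Ba²⁺][CO₃²⁻] = 4.0×10⁻¹⁰
Q < Ksp (4.0×10⁻¹⁰ vs 2.2×10⁻⁹); the solution remains unsaturated and no precipitate forms.

No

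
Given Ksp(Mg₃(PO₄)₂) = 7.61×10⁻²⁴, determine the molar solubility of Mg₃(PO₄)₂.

Mg₃(PO₄)₂(s) ⇌ 3 Mg²⁺(aq) + 2 PO₄³⁻(aq)
If s mol/L of Mg₃(PO₄)₂ dissolves, [Mg²⁺] = 3s and [PO₄³⁻] = 2s.
Ksp = [Mg²⁺]^3[PO₄³⁻]^2 = (3s)^3 · (2s)^2 = 108s^5
108s^5 = 7.61×10⁻²⁴  ⇒  s^5 = 7.05×10⁻²⁶
Taking the 5th root, s = 9.32×10⁻⁶ M.

9.32×10⁻⁶ M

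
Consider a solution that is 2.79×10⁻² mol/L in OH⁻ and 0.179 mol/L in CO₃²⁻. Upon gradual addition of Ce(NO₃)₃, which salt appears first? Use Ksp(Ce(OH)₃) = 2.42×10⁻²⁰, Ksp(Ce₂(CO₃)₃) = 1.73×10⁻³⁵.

Each salt precipitates once Q = Ksp for that salt.
For Ce(OH)₃: [Ce³⁺] = (Ksp/[OH⁻]^3) = 1.11×10⁻¹⁵ mol/L
For Ce₂(CO₃)₃: [Ce³⁺] = (Ksp/[CO₃²⁻]^3)^(1/2) = 5.49×10⁻¹⁷ mol/L
The smaller threshold [Ce³⁺] is reached first, so Ce₂(CO₃)₃ precipitates first.

Ce₂(CO₃)₃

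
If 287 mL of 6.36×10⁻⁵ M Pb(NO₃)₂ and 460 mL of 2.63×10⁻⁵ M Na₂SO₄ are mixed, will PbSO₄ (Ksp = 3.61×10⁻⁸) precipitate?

No

After mixing, V = 287 mL + 460 mL = 747 mL.
[Pb²⁺] = (6.36×10⁻⁵)(287)/747 = 2.44×10⁻⁵ M
[SO₄²⁻] = (2.63×10⁻⁵)(460)/747 = 1.62×10⁻⁵ M
Q = [Pb²⁺][SO₄²⁻] = 3.96×10⁻¹⁰
Q = 3.96×10⁻¹⁰ < Ksp = 3.61×10⁻⁸, so the solution is unsaturated and no precipitate forms.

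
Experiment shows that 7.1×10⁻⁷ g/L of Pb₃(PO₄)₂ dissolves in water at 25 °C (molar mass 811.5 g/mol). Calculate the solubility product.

Ksp = 5.5×10⁻⁴⁴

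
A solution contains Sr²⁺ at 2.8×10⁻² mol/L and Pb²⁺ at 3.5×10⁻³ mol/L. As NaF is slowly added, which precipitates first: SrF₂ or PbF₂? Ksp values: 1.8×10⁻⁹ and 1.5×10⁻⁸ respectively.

SrF₂

The threshold for precipitation is Q = Ksp.
For SrF₂: [F⁻] = (Ksp/[Sr²⁺])^(1/2) = 2.5×10⁻⁴ mol/L
For PbF₂: [F⁻] = (Ksp/[Pb²⁺])^(1/2) = 2.1×10⁻³ mol/L
SrF₂ requires the lower [F⁻], so it precipitates first.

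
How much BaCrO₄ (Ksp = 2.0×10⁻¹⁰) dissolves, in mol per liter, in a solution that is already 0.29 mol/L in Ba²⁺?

BaCrO₄(s) ⇌ Ba²⁺(aq) + CrO₄²⁻(aq)
Ba²⁺ is already present at 0.29 mol/L. If s mol/L of BaCrO₄ dissolves, [CrO₄²⁻] = s while [Ba²⁺] ≈ 0.29 mol/L.
Ksp = [Ba²⁺][CrO₄²⁻] = (0.29)s
s = 2.0×10⁻¹⁰ / (0.29) = 6.9×10⁻¹⁰
s = 6.9×10⁻¹⁰ mol/L

6.9×10⁻¹⁰ M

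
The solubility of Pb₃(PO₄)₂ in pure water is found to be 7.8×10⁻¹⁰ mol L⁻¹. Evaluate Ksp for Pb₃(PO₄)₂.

Ksp = 3.1×10⁻⁴⁴

Pb₃(PO₄)₂(s) ⇌ 3 Pb²⁺(aq) + 2 PO₄³⁻(aq)
Let s be the molar solubility. Then [Pb²⁺] = 3s and [PO₄³⁻] = 2s.
Ksp = [Pb²⁺]^3[PO₄³⁻]^2 = (3s)^3 · (2s)^2 = 108s^5
Ksp = 108 × (7.8×10⁻¹⁰)^5 = 3.1×10⁻⁴⁴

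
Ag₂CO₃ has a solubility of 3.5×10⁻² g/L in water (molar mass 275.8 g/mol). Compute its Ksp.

s = (3.5×10⁻² g L⁻¹)/(275.8 g mol⁻¹) = 1.269×10⁻⁴ M
Ag₂CO₃(s) ⇌ 2 Ag⁺(aq) + CO₃²⁻(aq)
If s mol/L of Ag₂CO₃ dissolves, [Ag⁺] = 2s and [CO₃²⁻] = s.
Ksp = [Ag⁺]^2[CO₃²⁻] = (2s)^2 · s = 4s^3
Ksp = 4 × (1.269×10⁻⁴)^3 = 8.2×10⁻¹²

Ksp = 8.2×10⁻¹²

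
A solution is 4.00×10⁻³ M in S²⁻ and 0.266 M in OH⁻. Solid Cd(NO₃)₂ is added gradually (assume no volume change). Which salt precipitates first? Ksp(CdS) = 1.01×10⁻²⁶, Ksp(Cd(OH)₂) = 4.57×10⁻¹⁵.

CdS

Each salt precipitates once Q = Ksp for that salt.
For CdS: [Cd²⁺] = (Ksp/[S²⁻]) = 2.53×10⁻²⁴ M
For Cd(OH)₂: [Cd²⁺] = (Ksp/[OH⁻]^2) = 6.46×10⁻¹⁴ M
Since CdS needs less Cd²⁺ to reach saturation, it precipitates first.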